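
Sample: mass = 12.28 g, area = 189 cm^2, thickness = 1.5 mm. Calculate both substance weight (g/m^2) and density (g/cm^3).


Substance weight = 649.7 g/m^2
Density = 0.433 g/cm^3

SW = 12.28 / 189 x 10000 = 649.7 g/m^2
Volume = 189 x 1.5 / 10 = 28.35 cm^3
Density = 12.28 / 28.35 = 0.433 g/cm^3


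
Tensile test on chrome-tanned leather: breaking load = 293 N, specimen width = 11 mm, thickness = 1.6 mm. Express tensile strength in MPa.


Cross-section = 11 x 1.6 = 17.6 mm^2
TS = 293 / 17.6 = 16.65 MPa
(1 N/mm^2 = 1 MPa)


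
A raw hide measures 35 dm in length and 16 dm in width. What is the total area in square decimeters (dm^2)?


Area = length x width
Area = 35 x 16 = 560 dm^2


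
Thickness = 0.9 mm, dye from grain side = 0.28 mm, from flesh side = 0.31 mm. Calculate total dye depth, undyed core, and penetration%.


Total dyed = 0.59 mm
Undyed core = 0.31 mm
Penetration = 65.6%

Total dyed = 0.28 + 0.31 = 0.59 mm
Undyed core = 0.9 - 0.59 = 0.31 mm
Penetration = 0.59 / 0.9 x 100 = 65.6%


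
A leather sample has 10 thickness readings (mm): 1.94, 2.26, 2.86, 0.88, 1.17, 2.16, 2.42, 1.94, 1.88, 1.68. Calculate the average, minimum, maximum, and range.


Average = 1.92 mm
Min = 0.88 mm
Max = 2.86 mm
Range = 1.98 mm

Sum = 19.19
Average = 19.19 / 10 = 1.92 mm
Minimum = 0.88 mm
Maximum = 2.86 mm
Range = 2.86 - 0.88 = 1.98 mm


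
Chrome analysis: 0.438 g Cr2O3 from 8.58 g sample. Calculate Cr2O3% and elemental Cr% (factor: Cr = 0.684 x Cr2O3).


Cr2O3% = 0.438 / 8.58 x 100 = 5.10%
Cr% = 5.10 x 0.684 = 3.49%


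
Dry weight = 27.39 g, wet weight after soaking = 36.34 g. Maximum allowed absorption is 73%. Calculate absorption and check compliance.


WA = (36.34 - 27.39) / 27.39 x 100 = 32.7%
Maximum allowed: 73%
Compliant: Yes


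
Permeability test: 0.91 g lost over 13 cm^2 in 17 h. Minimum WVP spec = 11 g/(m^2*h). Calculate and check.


WVP = 0.91 / (13 x 17) x 10000 = 41.18 g/(m^2*h)
Minimum: 11 g/(m^2*h)
Meets spec: Yes


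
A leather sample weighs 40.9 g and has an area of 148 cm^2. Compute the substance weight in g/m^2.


Substance weight = mass / area x 10000
SW = 40.9 / 148 x 10000
SW = 2763.5 g/m^2


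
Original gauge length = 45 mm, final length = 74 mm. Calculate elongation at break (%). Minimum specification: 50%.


Extension = 74 - 45 = 29 mm
Elongation = 29 / 45 x 100 = 64.4%
Minimum required: 50%
Meets specification: Yes


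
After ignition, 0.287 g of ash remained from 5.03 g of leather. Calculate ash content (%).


5.71%

Ash% = 0.287 / 5.03 x 100
Ash% = 5.71%


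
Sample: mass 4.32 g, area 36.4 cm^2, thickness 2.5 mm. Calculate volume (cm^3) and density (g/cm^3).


Volume = 9.100 cm^3
Density = 0.475 g/cm^3

Thickness in cm = 2.5 / 10 = 0.25 cm
Volume = 36.4 x 0.25 = 9.100 cm^3
Density = 4.32 / 9.100 = 0.475 g/cm^3


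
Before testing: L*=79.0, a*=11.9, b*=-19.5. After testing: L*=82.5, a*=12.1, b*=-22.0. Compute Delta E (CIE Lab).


Delta E = 4.31


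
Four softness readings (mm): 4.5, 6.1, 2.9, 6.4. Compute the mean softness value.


4.98 mm

Sum = 4.5 + 6.1 + 2.9 + 6.4
Mean = 19.9 / 4 = 4.98 mm


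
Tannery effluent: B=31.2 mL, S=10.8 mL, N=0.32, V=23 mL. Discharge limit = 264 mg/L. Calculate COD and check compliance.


COD = (31.2 - 10.8) x 0.32 x 8000 / 23 = 2270.6 mg/L
Limit: 264 mg/L
Compliant: No


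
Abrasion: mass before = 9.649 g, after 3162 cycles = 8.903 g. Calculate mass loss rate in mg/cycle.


0.236 mg/cycle


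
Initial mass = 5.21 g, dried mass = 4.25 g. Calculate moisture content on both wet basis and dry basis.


Moisture lost = 5.21 - 4.25 = 0.96 g
Wet basis MC = 0.96 / 5.21 x 100 = 18.4%
Dry basis MC = 0.96 / 4.25 x 100 = 22.6%


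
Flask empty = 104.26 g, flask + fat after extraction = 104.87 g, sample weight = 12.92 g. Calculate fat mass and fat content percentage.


Fat mass = 104.87 - 104.26 = 0.61 g
Fat% = 0.61 / 12.92 x 100 = 4.7%


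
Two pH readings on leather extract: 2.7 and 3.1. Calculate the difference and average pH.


Difference = 0.4
Average pH = 2.90

Difference = |2.7 - 3.1| = 0.4
Average = (2.7 + 3.1) / 2 = 2.90


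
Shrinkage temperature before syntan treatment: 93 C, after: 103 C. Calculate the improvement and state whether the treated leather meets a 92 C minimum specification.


Improvement = 10 C
Meets 92 C spec: Yes


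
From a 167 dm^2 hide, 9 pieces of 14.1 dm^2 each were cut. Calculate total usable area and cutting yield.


Usable area = 126.9 dm^2
Yield = 76.0%


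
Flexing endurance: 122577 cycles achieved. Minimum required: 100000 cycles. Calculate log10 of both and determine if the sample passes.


Achieved: log10 = 5.09
Required: log10 = 5.00
Passes: Yes

log10(122577) = 5.09
log10(100000) = 5.00
Passes: Yes


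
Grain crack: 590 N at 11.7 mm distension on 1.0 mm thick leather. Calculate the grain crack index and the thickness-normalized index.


Crack index = 50.4 N/mm
Normalized index = 50.4 N/mm per mm

Crack index = 590 / 11.7 = 50.4 N/mm
Normalized = 50.4 / 1.0 = 50.4 N/mm per mm


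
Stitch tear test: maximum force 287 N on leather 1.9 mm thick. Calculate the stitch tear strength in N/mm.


Stitch tear strength = force / thickness
STS = 287 / 1.9 = 151.1 N/mm


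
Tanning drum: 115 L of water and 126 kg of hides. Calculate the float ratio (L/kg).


0.9


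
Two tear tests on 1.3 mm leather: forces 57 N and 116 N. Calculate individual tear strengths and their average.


Tear 1 = 57 / 1.3 = 43.8 N/mm
Tear 2 = 116 / 1.3 = 89.2 N/mm
Average = (43.8 + 89.2) / 2 = 66.5 N/mm


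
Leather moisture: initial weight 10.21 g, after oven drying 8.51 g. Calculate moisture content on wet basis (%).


16.7%


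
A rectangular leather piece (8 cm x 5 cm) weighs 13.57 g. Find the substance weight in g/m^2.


Area = 8 x 5 = 40 cm^2
SW = 13.57 / 40 x 10000 = 3392.5 g/m^2


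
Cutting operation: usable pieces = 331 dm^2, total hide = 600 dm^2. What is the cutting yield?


55.2%

Yield = usable / total x 100
Yield = 331 / 600 x 100 = 55.2%


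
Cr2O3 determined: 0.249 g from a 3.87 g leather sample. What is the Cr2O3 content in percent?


6.43%


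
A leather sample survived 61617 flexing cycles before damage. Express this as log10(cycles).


log10(61617) = 4.79


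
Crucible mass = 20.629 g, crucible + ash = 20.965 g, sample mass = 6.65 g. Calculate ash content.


Ash mass = 20.965 - 20.629 = 0.336 g
Ash% = 0.336 / 6.65 x 100 = 5.05%


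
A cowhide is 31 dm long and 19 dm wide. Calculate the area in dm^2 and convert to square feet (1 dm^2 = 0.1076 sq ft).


Area = 31 x 19 = 589 dm^2
Conversion: 589 x 0.1076 = 63.38 sq ft


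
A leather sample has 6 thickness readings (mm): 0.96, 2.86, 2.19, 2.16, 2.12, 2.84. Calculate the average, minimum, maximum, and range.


Sum = 13.13
Average = 13.13 / 6 = 2.19 mm
Minimum = 0.96 mm
Maximum = 2.86 mm
Range = 2.86 - 0.96 = 1.90 mm


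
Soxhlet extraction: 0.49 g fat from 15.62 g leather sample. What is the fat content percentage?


Fat content = 0.49 / 15.62 x 100
Fat = 3.1%


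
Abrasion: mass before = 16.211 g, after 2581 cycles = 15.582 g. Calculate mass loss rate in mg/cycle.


Mass loss = 16.211 - 15.582 = 0.629 g
Rate = 0.629 / 2581 x 1000 = 0.244 mg/cycle


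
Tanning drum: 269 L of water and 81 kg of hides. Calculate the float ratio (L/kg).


3.3

Float ratio = water / hide weight
Ratio = 269 / 81 = 3.3


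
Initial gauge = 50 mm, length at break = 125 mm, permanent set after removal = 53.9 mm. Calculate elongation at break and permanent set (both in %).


Elongation at break = (125 - 50) / 50 x 100 = 150.0%
Permanent set = (53.9 - 50) / 50 x 100 = 7.8%


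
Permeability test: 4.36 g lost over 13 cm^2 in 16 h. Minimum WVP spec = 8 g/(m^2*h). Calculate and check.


WVP = 4.36 / (13 x 16) x 10000 = 209.62 g/(m^2*h)
Minimum: 8 g/(m^2*h)
Meets spec: Yes


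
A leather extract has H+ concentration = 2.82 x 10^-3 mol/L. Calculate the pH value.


pH = -log10[H+]
pH = -log10(2.82 x 10^-3) = 2.55


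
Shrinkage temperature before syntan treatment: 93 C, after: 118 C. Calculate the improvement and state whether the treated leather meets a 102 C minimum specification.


Improvement = 25 C
Meets 102 C spec: Yes

Improvement = 118 - 93 = 25 C
Spec check: 118 C >= 102 C? Yes


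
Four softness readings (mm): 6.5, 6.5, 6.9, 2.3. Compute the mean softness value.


5.55 mm

Sum = 6.5 + 6.5 + 6.9 + 2.3
Mean = 22.2 / 4 = 5.55 mm


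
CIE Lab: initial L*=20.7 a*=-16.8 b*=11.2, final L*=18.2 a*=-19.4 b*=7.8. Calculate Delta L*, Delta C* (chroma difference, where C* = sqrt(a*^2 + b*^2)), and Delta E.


Delta L* = -2.5
Delta C* = 0.72
Delta E = 4.96


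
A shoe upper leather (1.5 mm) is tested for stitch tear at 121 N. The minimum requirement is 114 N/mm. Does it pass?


STS = 121 / 1.5 = 80.7 N/mm
Minimum required: 114 N/mm
Passes: No


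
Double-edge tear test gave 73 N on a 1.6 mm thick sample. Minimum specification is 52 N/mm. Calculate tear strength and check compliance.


Tear strength = 73 / 1.6 = 45.6 N/mm
Required minimum = 52 N/mm
Compliant: No


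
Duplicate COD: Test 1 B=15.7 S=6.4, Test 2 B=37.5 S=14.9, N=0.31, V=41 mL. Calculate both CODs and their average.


COD1 = 562.5 mg/L
COD2 = 1367.0 mg/L
Average = 964.8 mg/L


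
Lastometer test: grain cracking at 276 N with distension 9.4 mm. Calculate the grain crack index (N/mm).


29.4 N/mm


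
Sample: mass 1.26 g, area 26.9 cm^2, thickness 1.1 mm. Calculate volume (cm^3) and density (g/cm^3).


Thickness in cm = 1.1 / 10 = 0.11 cm
Volume = 26.9 x 0.11 = 2.959 cm^3
Density = 1.26 / 2.959 = 0.426 g/cm^3


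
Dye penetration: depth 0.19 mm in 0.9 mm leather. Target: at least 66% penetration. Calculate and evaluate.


Penetration = 0.19 / 0.9 x 100 = 21.1%
Target: 66%
Meets target: No


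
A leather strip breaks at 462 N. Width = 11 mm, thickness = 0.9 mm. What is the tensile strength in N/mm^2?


Cross-sectional area = 11 x 0.9 = 9.9 mm^2
Tensile strength = 462 / 9.9 = 46.67 N/mm^2


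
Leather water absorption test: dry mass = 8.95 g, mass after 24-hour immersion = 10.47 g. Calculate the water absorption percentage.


17.0%


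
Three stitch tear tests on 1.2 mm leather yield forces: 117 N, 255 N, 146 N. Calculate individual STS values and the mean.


STS1 = 117 / 1.2 = 97.5 N/mm
STS2 = 255 / 1.2 = 212.5 N/mm
STS3 = 146 / 1.2 = 121.7 N/mm
Mean = (97.5 + 212.5 + 121.7) / 3 = 143.9 N/mm


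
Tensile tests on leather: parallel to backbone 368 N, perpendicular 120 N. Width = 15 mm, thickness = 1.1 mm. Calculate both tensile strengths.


Parallel = 22.30 N/mm^2
Perpendicular = 7.27 N/mm^2


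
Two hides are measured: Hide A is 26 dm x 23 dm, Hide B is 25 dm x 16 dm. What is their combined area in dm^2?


998 dm^2

Hide A area = 26 x 23 = 598 dm^2
Hide B area = 25 x 16 = 400 dm^2
Total = 598 + 400 = 998 dm^2


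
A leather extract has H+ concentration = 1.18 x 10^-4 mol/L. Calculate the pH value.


pH = -log10[H+]
pH = -log10(1.18 x 10^-4) = 3.93


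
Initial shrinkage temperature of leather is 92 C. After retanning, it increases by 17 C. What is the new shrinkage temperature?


109 C


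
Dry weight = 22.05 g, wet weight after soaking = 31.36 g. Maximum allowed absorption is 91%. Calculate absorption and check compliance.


Absorption = 42.2%
Compliant: Yes

WA = (31.36 - 22.05) / 22.05 x 100 = 42.2%
Maximum allowed: 91%
Compliant: Yes


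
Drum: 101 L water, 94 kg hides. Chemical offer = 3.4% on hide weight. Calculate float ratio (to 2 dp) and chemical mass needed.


Float ratio = 1.07
Chemical needed = 3.196 kg


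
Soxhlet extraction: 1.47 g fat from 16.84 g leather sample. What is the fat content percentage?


Fat content = 1.47 / 16.84 x 100
Fat = 8.7%


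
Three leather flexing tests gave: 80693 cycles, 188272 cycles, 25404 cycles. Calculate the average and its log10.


Average = 98123 cycles
log10 = 4.99

Average = (80693 + 188272 + 25404) / 3 = 98123 cycles
log10(98123) = 4.99


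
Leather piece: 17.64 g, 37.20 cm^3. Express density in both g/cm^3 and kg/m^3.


0.474 g/cm^3
474 kg/m^3

Density = 17.64 / 37.20 = 0.474 g/cm^3
Convert: 0.474 x 1000 = 474 kg/m^3


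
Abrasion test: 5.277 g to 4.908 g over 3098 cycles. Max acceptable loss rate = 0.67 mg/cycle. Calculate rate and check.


Rate = 0.119 mg/cycle
Passes: Yes

Loss = 5.277 - 4.908 = 0.369 g
Rate = 0.369 g / 3098 cycles x 1000 = 0.119 mg/cycle
Max = 0.67 mg/cycle
Passes: Yes


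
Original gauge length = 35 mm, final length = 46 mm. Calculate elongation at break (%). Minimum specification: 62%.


Elongation = 31.4%
Meets spec: No

Extension = 46 - 35 = 11 mm
Elongation = 11 / 35 x 100 = 31.4%
Minimum required: 62%
Meets specification: No


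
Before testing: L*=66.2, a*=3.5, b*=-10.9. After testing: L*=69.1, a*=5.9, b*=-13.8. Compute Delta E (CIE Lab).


Delta E = 4.75


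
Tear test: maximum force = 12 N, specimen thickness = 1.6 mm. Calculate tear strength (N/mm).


7.5 N/mm


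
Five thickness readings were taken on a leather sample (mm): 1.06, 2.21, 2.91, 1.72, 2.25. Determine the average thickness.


2.03 mm

Sum = 1.06 + 2.21 + 2.91 + 1.72 + 2.25 = 10.15
Average = 10.15 / 5 = 2.03 mm


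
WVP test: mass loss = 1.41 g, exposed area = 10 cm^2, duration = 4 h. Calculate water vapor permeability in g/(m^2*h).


WVP = mass_loss / (area x time) x 10000
WVP = 1.41 / (10 x 4) x 10000
WVP = 1.41 / 40 x 10000 = 352.50 g/(m^2*h)


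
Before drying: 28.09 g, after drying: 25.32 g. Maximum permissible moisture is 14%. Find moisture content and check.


Moisture content = 9.9%
Acceptable: Yes

MC = (28.09 - 25.32) / 28.09 x 100 = 9.9%
Maximum: 14%
Acceptable: Yes


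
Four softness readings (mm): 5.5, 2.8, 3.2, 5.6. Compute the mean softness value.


Sum = 5.5 + 2.8 + 3.2 + 5.6
Mean = 17.1 / 4 = 4.28 mm


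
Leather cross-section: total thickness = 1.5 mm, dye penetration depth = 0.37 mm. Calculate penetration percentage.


Penetration% = 0.37 / 1.5 x 100
Penetration = 24.7%


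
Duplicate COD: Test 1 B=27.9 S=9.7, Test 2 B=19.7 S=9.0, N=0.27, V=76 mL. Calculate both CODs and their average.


COD1 = (27.9 - 9.7) x 0.27 x 8000 / 76 = 517.3 mg/L
COD2 = (19.7 - 9.0) x 0.27 x 8000 / 76 = 304.1 mg/L
Average = (517.3 + 304.1) / 2 = 410.7 mg/L


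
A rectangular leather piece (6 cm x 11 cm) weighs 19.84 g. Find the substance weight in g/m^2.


Area = 6 x 11 = 66 cm^2
SW = 19.84 / 66 x 10000 = 3006.1 g/m^2


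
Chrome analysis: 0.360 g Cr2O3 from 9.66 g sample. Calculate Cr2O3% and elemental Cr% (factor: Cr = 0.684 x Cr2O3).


Cr2O3% = 0.360 / 9.66 x 100 = 3.73%
Cr% = 3.73 x 0.684 = 2.55%


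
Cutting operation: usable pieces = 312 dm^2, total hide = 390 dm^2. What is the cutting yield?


Yield = usable / total x 100
Yield = 312 / 390 x 100 = 80.0%


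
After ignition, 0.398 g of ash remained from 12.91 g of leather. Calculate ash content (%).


Ash% = 0.398 / 12.91 x 100
Ash% = 3.08%


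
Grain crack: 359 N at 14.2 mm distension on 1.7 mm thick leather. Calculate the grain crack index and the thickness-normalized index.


Crack index = 359 / 14.2 = 25.3 N/mm
Normalized = 25.3 / 1.7 = 14.9 N/mm per mm


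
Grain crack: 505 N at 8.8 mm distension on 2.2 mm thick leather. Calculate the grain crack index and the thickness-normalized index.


Crack index = 505 / 8.8 = 57.4 N/mm
Normalized = 57.4 / 2.2 = 26.1 N/mm per mm


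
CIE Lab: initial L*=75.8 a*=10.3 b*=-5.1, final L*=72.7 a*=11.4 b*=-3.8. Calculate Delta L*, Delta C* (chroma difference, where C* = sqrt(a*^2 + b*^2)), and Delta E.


Delta L* = 72.7 - 75.8 = -3.1
C1* = sqrt((10.3)^2 + (-5.1)^2) = 11.493
C2* = sqrt((11.4)^2 + (-3.8)^2) = 12.017
Delta C* = 12.017 - 11.493 = 0.52
Delta E = sqrt((-3.1)^2 + (1.1)^2 + (1.3)^2) = 3.54


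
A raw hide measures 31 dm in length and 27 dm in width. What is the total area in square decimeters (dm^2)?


837 dm^2

Area = length x width
Area = 31 x 27 = 837 dm^2


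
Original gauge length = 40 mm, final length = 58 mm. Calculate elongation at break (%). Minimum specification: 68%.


Extension = 58 - 40 = 18 mm
Elongation = 18 / 40 x 100 = 45.0%
Minimum required: 68%
Meets specification: No


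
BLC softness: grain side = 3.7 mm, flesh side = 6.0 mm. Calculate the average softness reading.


Average = (3.7 + 6.0) / 2
Average = 4.85 mm


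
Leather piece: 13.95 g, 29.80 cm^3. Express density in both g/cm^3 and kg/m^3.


0.468 g/cm^3
468 kg/m^3

Density = 13.95 / 29.80 = 0.468 g/cm^3
Convert: 0.468 x 1000 = 468 kg/m^3


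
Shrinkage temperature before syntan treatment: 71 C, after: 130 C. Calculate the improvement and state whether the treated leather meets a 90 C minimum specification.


Improvement = 59 C
Meets 90 C spec: Yes


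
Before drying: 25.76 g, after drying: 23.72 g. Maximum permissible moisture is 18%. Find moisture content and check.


Moisture content = 7.9%
Acceptable: Yes

MC = (25.76 - 23.72) / 25.76 x 100 = 7.9%
Maximum: 18%
Acceptable: Yes


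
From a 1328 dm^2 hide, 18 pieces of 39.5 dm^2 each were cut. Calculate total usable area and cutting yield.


Total usable = 18 x 39.5 = 711.0 dm^2
Yield = 711.0 / 1328 x 100 = 53.5%


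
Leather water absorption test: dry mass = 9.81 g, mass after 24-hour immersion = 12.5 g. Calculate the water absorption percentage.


27.4%

Water absorbed = 12.5 - 9.81 = 2.69 g
WA% = 2.69 / 9.81 x 100 = 27.4%


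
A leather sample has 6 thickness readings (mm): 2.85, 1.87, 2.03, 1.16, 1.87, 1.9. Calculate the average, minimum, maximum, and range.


Average = 1.95 mm
Min = 1.16 mm
Max = 2.85 mm
Range = 1.69 mm

Sum = 11.68
Average = 11.68 / 6 = 1.95 mm
Minimum = 1.16 mm
Maximum = 2.85 mm
Range = 2.85 - 1.16 = 1.69 mm


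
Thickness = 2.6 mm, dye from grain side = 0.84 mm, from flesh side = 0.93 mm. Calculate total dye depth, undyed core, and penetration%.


Total dyed = 1.77 mm
Undyed core = 0.83 mm
Penetration = 68.1%


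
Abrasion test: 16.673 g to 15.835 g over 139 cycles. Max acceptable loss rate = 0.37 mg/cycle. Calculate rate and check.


Loss = 16.673 - 15.835 = 0.838 g
Rate = 0.838 g / 139 cycles x 1000 = 6.029 mg/cycle
Max = 0.37 mg/cycle
Passes: No


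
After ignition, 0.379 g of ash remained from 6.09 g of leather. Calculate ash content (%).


6.22%

Ash% = 0.379 / 6.09 x 100
Ash% = 6.22%


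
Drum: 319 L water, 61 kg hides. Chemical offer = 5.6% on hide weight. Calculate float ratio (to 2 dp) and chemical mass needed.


Float ratio = 5.23
Chemical needed = 3.416 kg


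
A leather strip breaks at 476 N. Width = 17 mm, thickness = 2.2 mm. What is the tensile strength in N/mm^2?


12.73 N/mm^2

Cross-sectional area = 17 x 2.2 = 37.4 mm^2
Tensile strength = 476 / 37.4 = 12.73 N/mm^2


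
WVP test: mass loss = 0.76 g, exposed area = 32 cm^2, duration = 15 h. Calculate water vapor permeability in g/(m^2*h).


15.83 g/(m^2*h)


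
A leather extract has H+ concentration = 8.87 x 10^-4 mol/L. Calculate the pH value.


pH = 3.05

pH = -log10[H+]
pH = -log10(8.87 x 10^-4) = 3.05


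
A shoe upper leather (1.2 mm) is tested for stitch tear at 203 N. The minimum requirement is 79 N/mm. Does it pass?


STS = 203 / 1.2 = 169.2 N/mm
Minimum required: 79 N/mm
Passes: Yes


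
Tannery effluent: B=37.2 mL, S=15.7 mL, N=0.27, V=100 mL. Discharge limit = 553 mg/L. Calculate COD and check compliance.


COD = (37.2 - 15.7) x 0.27 x 8000 / 100 = 464.4 mg/L
Limit: 553 mg/L
Compliant: Yes


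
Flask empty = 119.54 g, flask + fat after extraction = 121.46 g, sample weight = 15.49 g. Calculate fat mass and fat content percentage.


Fat mass = 121.46 - 119.54 = 1.92 g
Fat% = 1.92 / 15.49 x 100 = 12.4%


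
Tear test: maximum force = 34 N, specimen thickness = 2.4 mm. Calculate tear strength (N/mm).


14.2 N/mm

Tear strength = force / thickness
Tear = 34 / 2.4 = 14.2 N/mm


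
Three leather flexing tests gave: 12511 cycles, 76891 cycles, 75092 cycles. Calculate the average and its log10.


Average = (12511 + 76891 + 75092) / 3 = 54831 cycles
log10(54831) = 4.74


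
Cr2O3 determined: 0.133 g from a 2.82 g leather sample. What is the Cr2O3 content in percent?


Cr2O3% = 0.133 / 2.82 x 100
Cr2O3% = 4.72%


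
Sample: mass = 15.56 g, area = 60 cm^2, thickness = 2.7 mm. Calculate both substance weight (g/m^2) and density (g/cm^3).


Substance weight = 2593.3 g/m^2
Density = 0.960 g/cm^3

SW = 15.56 / 60 x 10000 = 2593.3 g/m^2
Volume = 60 x 2.7 / 10 = 16.20 cm^3
Density = 15.56 / 16.20 = 0.960 g/cm^3


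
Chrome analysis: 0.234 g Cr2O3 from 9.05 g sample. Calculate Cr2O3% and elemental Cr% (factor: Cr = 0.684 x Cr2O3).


Cr2O3% = 0.234 / 9.05 x 100 = 2.59%
Cr% = 2.59 x 0.684 = 1.77%


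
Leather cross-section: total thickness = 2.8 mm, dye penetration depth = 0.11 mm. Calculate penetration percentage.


Penetration% = 0.11 / 2.8 x 100
Penetration = 3.9%


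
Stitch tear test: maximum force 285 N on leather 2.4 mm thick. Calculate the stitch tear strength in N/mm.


118.8 N/mm


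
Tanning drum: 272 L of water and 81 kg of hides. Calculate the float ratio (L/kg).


3.4

Float ratio = water / hide weight
Ratio = 272 / 81 = 3.4


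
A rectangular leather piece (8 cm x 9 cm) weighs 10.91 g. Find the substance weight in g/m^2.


Area = 8 x 9 = 72 cm^2
SW = 10.91 / 72 x 10000 = 1515.3 g/m^2


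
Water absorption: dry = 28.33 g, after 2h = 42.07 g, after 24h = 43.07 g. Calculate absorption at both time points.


WA (2h) = (42.07 - 28.33) / 28.33 x 100 = 48.5%
WA (24h) = (43.07 - 28.33) / 28.33 x 100 = 52.0%


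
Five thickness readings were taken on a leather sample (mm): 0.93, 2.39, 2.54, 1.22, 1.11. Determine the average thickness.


1.64 mm

Sum = 0.93 + 2.39 + 2.54 + 1.22 + 1.11 = 8.19
Average = 8.19 / 5 = 1.64 mm


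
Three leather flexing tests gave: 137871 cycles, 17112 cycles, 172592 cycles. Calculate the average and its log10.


Average = 109192 cycles
log10 = 5.04

Average = (137871 + 17112 + 172592) / 3 = 109192 cycles
log10(109192) = 5.04


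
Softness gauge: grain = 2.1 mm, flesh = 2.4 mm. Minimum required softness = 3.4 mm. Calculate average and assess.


Average softness = 2.25 mm
Meets requirement: No

Average = (2.1 + 2.4) / 2 = 2.25 mm
Minimum = 3.4 mm
Meets requirement: No


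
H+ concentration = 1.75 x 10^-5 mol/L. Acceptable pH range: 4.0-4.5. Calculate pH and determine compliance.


pH = 4.76
Compliant: No

pH = -log10(1.75 x 10^-5) = 4.76
Range: 4.0 to 4.5
Compliant: No


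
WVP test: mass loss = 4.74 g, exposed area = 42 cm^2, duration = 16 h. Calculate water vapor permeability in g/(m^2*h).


WVP = mass_loss / (area x time) x 10000
WVP = 4.74 / (42 x 16) x 10000
WVP = 4.74 / 672 x 10000 = 70.54 g/(m^2*h)


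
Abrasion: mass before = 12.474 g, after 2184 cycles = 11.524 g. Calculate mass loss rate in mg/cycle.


Mass loss = 12.474 - 11.524 = 0.950 g
Rate = 0.950 / 2184 x 1000 = 0.435 mg/cycle


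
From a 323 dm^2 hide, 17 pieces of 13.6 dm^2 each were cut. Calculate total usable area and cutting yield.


Usable area = 231.2 dm^2
Yield = 71.6%


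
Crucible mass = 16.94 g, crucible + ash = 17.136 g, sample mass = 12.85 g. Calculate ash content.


Ash mass = 0.196 g
Ash content = 1.53%


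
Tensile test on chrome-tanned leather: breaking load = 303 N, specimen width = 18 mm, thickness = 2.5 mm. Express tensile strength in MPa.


Cross-section = 18 x 2.5 = 45.0 mm^2
TS = 303 / 45.0 = 6.73 MPa
(1 N/mm^2 = 1 MPa)


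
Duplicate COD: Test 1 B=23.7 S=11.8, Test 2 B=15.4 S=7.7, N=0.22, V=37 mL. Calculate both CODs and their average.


COD1 = (23.7 - 11.8) x 0.22 x 8000 / 37 = 566.1 mg/L
COD2 = (15.4 - 7.7) x 0.22 x 8000 / 37 = 366.3 mg/L
Average = (566.1 + 366.3) / 2 = 466.2 mg/L


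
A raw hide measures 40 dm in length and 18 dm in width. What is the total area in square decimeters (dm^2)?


Area = length x width
Area = 40 x 18 = 720 dm^2


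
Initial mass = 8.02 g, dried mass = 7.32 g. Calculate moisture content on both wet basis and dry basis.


Moisture lost = 8.02 - 7.32 = 0.70 g
Wet basis MC = 0.70 / 8.02 x 100 = 8.7%
Dry basis MC = 0.70 / 7.32 x 100 = 9.6%


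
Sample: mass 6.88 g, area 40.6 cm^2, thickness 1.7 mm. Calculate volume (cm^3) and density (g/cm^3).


Volume = 6.902 cm^3
Density = 0.997 g/cm^3


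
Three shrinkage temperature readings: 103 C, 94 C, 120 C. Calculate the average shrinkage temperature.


105.7 C

Average = (103 + 94 + 120) / 3
Average = 317 / 3 = 105.7 C


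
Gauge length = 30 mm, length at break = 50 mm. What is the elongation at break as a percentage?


66.7%


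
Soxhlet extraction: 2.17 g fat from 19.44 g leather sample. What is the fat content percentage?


Fat content = 2.17 / 19.44 x 100
Fat = 11.2%


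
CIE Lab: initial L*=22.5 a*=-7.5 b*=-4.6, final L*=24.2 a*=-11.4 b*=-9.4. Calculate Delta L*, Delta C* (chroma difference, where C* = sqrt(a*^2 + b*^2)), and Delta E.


Delta L* = 24.2 - 22.5 = 1.7
C1* = sqrt((-7.5)^2 + (-4.6)^2) = 8.798
C2* = sqrt((-11.4)^2 + (-9.4)^2) = 14.776
Delta C* = 14.776 - 8.798 = 5.98
Delta E = sqrt((1.7)^2 + (-3.9)^2 + (-4.8)^2) = 6.41


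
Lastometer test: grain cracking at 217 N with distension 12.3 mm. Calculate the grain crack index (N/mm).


Grain crack index = force / distension
Index = 217 / 12.3 = 17.6 N/mm


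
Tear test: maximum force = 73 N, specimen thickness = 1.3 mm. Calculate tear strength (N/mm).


Tear strength = force / thickness
Tear = 73 / 1.3 = 56.2 N/mm


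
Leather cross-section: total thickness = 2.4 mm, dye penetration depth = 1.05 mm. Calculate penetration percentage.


Penetration% = 1.05 / 2.4 x 100
Penetration = 43.8%


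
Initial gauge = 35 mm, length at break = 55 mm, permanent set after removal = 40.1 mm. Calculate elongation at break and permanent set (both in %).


Elongation at break = (55 - 35) / 35 x 100 = 57.1%
Permanent set = (40.1 - 35) / 35 x 100 = 14.6%


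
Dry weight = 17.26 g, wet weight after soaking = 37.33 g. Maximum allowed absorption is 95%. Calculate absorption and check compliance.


WA = (37.33 - 17.26) / 17.26 x 100 = 116.3%
Maximum allowed: 95%
Compliant: No


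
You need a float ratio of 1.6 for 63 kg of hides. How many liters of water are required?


100.8 L

Water = hide weight x target ratio
Water = 63 x 1.6 = 100.8 L


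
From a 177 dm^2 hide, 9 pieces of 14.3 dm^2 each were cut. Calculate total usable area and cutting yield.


Total usable = 9 x 14.3 = 128.7 dm^2
Yield = 128.7 / 177 x 100 = 72.7%


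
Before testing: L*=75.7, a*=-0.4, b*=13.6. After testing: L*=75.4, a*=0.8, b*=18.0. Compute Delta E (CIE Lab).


Delta E = 4.57


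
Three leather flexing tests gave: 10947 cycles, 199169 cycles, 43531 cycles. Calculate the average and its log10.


Average = (10947 + 199169 + 43531) / 3 = 84549 cycles
log10(84549) = 4.93


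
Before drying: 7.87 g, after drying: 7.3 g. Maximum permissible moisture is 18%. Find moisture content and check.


MC = (7.87 - 7.3) / 7.87 x 100 = 7.2%
Maximum: 18%
Acceptable: Yes


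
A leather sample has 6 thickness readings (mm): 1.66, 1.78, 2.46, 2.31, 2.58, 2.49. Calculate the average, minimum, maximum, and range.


Average = 2.21 mm
Min = 1.66 mm
Max = 2.58 mm
Range = 0.92 mm


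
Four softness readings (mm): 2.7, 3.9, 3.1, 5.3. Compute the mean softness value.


Sum = 2.7 + 3.9 + 3.1 + 5.3
Mean = 15.0 / 4 = 3.75 mm


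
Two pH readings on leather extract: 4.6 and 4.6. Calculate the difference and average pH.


Difference = |4.6 - 4.6| = 0.0
Average = (4.6 + 4.6) / 2 = 4.60


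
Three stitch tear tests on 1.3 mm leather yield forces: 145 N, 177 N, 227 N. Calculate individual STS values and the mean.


STS1 = 145 / 1.3 = 111.5 N/mm
STS2 = 177 / 1.3 = 136.2 N/mm
STS3 = 227 / 1.3 = 174.6 N/mm
Mean = (111.5 + 136.2 + 174.6) / 3 = 140.8 N/mm


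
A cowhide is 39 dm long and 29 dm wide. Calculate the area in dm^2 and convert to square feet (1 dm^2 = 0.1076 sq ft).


1131 dm^2
121.70 sq ft


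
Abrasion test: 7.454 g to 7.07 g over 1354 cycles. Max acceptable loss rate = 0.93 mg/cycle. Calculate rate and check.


Rate = 0.284 mg/cycle
Passes: Yes

Loss = 7.454 - 7.07 = 0.384 g
Rate = 0.384 g / 1354 cycles x 1000 = 0.284 mg/cycle
Max = 0.93 mg/cycle
Passes: Yes


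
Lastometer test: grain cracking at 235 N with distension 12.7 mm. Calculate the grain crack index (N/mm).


18.5 N/mm


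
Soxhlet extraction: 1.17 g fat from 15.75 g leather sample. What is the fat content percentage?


7.4%


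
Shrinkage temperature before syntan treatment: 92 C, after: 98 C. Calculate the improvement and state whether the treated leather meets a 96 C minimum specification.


Improvement = 98 - 92 = 6 C
Spec check: 98 C >= 96 C? Yes


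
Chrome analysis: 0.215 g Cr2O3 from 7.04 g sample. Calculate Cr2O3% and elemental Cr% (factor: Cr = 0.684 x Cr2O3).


Cr2O3% = 0.215 / 7.04 x 100 = 3.05%
Cr% = 3.05 x 0.684 = 2.09%


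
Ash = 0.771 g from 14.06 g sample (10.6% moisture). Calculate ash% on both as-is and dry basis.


As-is ash% = 0.771 / 14.06 x 100 = 5.48%
Dry mass = 14.06 x (100 - 10.6) / 100 = 12.56964 g
Dry-basis ash% = 0.771 / 12.56964 x 100 = 6.13%


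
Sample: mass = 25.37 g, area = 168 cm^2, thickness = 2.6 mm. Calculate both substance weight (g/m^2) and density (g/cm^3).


SW = 25.37 / 168 x 10000 = 1510.1 g/m^2
Volume = 168 x 2.6 / 10 = 43.68 cm^3
Density = 25.37 / 43.68 = 0.581 g/cm^3


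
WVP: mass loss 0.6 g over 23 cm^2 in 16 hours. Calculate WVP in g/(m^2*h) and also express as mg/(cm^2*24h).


WVP = 16.30 g/(m^2*h)
Daily rate = 39.13 mg/(cm^2*24h)

WVP = 0.6 / (23 x 16) x 10000 = 16.30 g/(m^2*h)
Mass loss in mg = 0.6 x 1000 = 600 mg
Per cm^2 per 24h in mg: 600 x 24 / (23 x 16) = 14400 / 368 = 39.13 mg/(cm^2*24h)


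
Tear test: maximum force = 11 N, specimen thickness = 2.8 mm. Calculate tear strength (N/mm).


3.9 N/mm


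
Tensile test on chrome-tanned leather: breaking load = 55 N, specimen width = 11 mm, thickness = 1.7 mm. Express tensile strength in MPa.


Cross-section = 11 x 1.7 = 18.7 mm^2
TS = 55 / 18.7 = 2.94 MPa
(1 N/mm^2 = 1 MPa)


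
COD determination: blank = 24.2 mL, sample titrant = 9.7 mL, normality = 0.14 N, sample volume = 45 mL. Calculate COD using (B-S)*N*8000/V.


COD = (24.2 - 9.7) x 0.14 x 8000 / 45
COD = 14.5 x 0.14 x 8000 / 45
COD = 360.9 mg/L


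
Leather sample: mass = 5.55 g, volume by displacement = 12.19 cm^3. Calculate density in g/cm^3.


Density = mass / volume
Density = 5.55 / 12.19 = 0.455 g/cm^3


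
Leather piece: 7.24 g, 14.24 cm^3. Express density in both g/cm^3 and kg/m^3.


0.508 g/cm^3
508 kg/m^3

Density = 7.24 / 14.24 = 0.508 g/cm^3
Convert: 0.508 x 1000 = 508 kg/m^3


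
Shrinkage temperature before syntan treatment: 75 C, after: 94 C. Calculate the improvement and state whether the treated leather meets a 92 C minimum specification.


Improvement = 94 - 75 = 19 C
Spec check: 94 C >= 92 C? Yes


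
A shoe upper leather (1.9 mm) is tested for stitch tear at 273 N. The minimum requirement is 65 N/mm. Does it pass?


STS = 143.7 N/mm
Passes: Yes


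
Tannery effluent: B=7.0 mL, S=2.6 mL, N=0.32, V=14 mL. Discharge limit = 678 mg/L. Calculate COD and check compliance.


COD = 804.6 mg/L
Compliant: No


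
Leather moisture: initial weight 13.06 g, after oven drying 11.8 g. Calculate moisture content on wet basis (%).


Moisture = 13.06 - 11.8 = 1.26 g
MC = 1.26 / 13.06 x 100 = 9.6%


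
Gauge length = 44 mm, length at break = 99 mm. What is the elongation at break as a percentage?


Extension = 99 - 44 = 55 mm
Elongation = 55 / 44 x 100 = 125.0%


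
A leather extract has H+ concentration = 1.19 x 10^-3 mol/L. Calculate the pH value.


pH = 2.92


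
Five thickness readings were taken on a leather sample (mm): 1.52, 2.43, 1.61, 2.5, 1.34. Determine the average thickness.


1.88 mm

Sum = 1.52 + 2.43 + 1.61 + 2.5 + 1.34 = 9.40
Average = 9.40 / 5 = 1.88 mm


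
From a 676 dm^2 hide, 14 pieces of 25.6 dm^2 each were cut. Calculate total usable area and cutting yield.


Total usable = 14 x 25.6 = 358.4 dm^2
Yield = 358.4 / 676 x 100 = 53.0%


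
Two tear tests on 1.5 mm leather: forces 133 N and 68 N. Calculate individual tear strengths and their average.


Tear 1 = 88.7 N/mm
Tear 2 = 45.3 N/mm
Average = 67.0 N/mm

Tear 1 = 133 / 1.5 = 88.7 N/mm
Tear 2 = 68 / 1.5 = 45.3 N/mm
Average = (88.7 + 45.3) / 2 = 67.0 N/mm


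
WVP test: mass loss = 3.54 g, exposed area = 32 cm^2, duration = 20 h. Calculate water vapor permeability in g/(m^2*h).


55.31 g/(m^2*h)

WVP = mass_loss / (area x time) x 10000
WVP = 3.54 / (32 x 20) x 10000
WVP = 3.54 / 640 x 10000 = 55.31 g/(m^2*h)


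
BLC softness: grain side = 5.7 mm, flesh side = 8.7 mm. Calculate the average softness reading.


7.20 mm

Average = (5.7 + 8.7) / 2
Average = 7.20 mm


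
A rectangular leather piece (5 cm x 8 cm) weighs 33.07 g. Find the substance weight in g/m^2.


8267.5 g/m^2

Area = 5 x 8 = 40 cm^2
SW = 33.07 / 40 x 10000 = 8267.5 g/m^2


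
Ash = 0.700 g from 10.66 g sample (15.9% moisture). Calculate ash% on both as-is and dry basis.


As-is ash% = 0.700 / 10.66 x 100 = 6.57%
Dry mass = 10.66 x (100 - 15.9) / 100 = 8.96506 g
Dry-basis ash% = 0.700 / 8.96506 x 100 = 7.81%


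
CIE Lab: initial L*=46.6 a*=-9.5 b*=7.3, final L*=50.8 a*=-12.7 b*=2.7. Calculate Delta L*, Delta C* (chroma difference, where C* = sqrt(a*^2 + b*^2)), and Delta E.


Delta L* = 50.8 - 46.6 = 4.2
C1* = sqrt((-9.5)^2 + (7.3)^2) = 11.981
C2* = sqrt((-12.7)^2 + (2.7)^2) = 12.984
Delta C* = 12.984 - 11.981 = 1.00
Delta E = sqrt((4.2)^2 + (-3.2)^2 + (-4.6)^2) = 7.00


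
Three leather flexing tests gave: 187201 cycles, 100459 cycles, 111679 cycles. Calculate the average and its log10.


Average = 133113 cycles
log10 = 5.12

Average = (187201 + 100459 + 111679) / 3 = 133113 cycles
log10(133113) = 5.12


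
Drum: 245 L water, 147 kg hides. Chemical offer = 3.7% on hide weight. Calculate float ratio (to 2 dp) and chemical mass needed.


Float ratio = 1.67
Chemical needed = 5.439 kg

Float ratio = 245 / 147 = 1.67
Chemical = 147 x 3.7 / 100 = 5.439 kg


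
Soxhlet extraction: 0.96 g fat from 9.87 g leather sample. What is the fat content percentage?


9.7%

Fat content = 0.96 / 9.87 x 100
Fat = 9.7%


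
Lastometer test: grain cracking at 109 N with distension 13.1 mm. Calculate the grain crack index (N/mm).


8.3 N/mm

Grain crack index = force / distension
Index = 109 / 13.1 = 8.3 N/mm


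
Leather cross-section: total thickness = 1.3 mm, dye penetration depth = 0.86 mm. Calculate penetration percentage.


66.2%


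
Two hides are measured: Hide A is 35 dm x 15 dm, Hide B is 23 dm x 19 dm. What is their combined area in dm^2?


Hide A area = 35 x 15 = 525 dm^2
Hide B area = 23 x 19 = 437 dm^2
Total = 525 + 437 = 962 dm^2


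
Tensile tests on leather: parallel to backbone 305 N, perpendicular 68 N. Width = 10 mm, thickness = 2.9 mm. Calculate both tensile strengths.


Parallel = 10.52 N/mm^2
Perpendicular = 2.34 N/mm^2

Area = 10 x 2.9 = 29.0 mm^2
TS (parallel) = 305 / 29.0 = 10.52 N/mm^2
TS (perpendicular) = 68 / 29.0 = 2.34 N/mm^2


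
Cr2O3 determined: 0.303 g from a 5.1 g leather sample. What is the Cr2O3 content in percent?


5.94%

Cr2O3% = 0.303 / 5.1 x 100
Cr2O3% = 5.94%


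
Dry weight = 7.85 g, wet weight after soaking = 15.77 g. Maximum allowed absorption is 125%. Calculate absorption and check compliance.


Absorption = 100.9%
Compliant: Yes


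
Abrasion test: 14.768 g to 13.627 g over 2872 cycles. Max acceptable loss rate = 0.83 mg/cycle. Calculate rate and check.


Rate = 0.397 mg/cycle
Passes: Yes

Loss = 14.768 - 13.627 = 1.141 g
Rate = 1.141 g / 2872 cycles x 1000 = 0.397 mg/cycle
Max = 0.83 mg/cycle
Passes: Yes


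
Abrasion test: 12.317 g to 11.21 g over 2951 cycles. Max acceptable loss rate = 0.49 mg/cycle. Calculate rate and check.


Loss = 12.317 - 11.21 = 1.107 g
Rate = 1.107 g / 2951 cycles x 1000 = 0.375 mg/cycle
Max = 0.49 mg/cycle
Passes: Yes


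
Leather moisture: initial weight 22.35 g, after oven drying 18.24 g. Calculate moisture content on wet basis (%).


18.4%

Moisture = 22.35 - 18.24 = 4.11 g
MC = 4.11 / 22.35 x 100 = 18.4%


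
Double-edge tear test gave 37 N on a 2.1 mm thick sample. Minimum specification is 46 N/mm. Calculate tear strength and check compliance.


Tear strength = 37 / 2.1 = 17.6 N/mm
Required minimum = 46 N/mm
Compliant: No


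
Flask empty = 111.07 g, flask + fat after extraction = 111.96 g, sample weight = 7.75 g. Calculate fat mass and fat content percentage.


Fat mass = 111.96 - 111.07 = 0.89 g
Fat% = 0.89 / 7.75 x 100 = 11.5%


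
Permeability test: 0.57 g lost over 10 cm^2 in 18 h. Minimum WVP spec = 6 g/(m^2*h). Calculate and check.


WVP = 31.67 g/(m^2*h)
Meets specification: Yes

WVP = 0.57 / (10 x 18) x 10000 = 31.67 g/(m^2*h)
Minimum: 6 g/(m^2*h)
Meets spec: Yes


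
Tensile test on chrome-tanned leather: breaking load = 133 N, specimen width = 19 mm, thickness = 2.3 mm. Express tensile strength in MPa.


3.04 MPa

Cross-section = 19 x 2.3 = 43.7 mm^2
TS = 133 / 43.7 = 3.04 MPa
(1 N/mm^2 = 1 MPa)


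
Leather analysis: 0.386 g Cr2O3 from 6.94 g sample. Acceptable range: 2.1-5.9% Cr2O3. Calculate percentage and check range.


Cr2O3 = 5.56%
Within range: Yes

Cr2O3% = 0.386 / 6.94 x 100 = 5.56%
Acceptable range: 2.1 to 5.9%
Within range: Yes


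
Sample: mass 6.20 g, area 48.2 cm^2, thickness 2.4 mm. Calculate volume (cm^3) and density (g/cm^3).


Volume = 11.568 cm^3
Density = 0.536 g/cm^3


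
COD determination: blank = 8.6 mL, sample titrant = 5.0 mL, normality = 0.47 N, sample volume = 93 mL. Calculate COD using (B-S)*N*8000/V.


145.5 mg/L


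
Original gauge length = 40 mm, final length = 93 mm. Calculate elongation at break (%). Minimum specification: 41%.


Elongation = 132.5%
Meets spec: Yes


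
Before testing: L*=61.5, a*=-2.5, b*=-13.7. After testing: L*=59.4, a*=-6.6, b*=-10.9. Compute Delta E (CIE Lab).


Delta E = 5.39


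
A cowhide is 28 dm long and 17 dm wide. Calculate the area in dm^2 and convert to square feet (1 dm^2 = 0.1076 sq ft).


Area = 28 x 17 = 476 dm^2
Conversion: 476 x 0.1076 = 51.22 sq ft


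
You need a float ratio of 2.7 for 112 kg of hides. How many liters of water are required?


302.4 L


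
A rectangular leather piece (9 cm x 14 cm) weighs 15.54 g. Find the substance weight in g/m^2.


1233.3 g/m^2

Area = 9 x 14 = 126 cm^2
SW = 15.54 / 126 x 10000 = 1233.3 g/m^2


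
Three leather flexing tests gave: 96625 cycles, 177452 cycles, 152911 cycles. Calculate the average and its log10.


Average = (96625 + 177452 + 152911) / 3 = 142329 cycles
log10(142329) = 5.15


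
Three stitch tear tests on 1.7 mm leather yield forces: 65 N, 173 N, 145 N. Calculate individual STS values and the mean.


STS1 = 65 / 1.7 = 38.2 N/mm
STS2 = 173 / 1.7 = 101.8 N/mm
STS3 = 145 / 1.7 = 85.3 N/mm
Mean = (38.2 + 101.8 + 85.3) / 3 = 75.1 N/mm


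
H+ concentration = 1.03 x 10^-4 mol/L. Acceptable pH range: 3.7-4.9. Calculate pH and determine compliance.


pH = 3.99
Compliant: Yes


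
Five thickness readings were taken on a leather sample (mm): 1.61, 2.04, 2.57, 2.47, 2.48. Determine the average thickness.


2.23 mm

Sum = 1.61 + 2.04 + 2.57 + 2.47 + 2.48 = 11.17
Average = 11.17 / 5 = 2.23 mm
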